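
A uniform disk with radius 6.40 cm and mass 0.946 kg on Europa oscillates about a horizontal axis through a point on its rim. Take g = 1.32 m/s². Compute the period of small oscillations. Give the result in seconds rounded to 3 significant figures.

I_cm = ½mr² = 0.001937 kg·m². The pivot is at distance d = 0.0640 m from the centre of mass.
By the parallel-axis theorem, I = I_cm + md² = 0.001937 + 0.003875 = 0.005812 kg·m².
T = 2π√(I/(mgd)) = 2π√(0.005812/(0.946 × 1.32 × 0.0640)) = 1.69 s.

1.69 s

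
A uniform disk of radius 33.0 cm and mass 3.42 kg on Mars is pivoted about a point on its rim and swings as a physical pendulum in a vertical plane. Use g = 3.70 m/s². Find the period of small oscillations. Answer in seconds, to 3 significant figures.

I_cm = ½mr² = 0.1862 kg·m². The pivot is at distance d = 0.330 m from the centre of mass.
By the parallel-axis theorem, I = I_cm + md² = 0.1862 + 0.3724 = 0.5587 kg·m².
T = 2π√(I/(mgd)) = 2π√(0.5587/(3.42 × 3.70 × 0.330)) = 2.30 s.

2.30 s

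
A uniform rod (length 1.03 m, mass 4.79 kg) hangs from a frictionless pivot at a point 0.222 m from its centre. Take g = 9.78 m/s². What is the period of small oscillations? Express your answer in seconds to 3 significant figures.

For a physical pendulum T = 2π√(I/(mgd)), with d = 0.2220 m from pivot to centre of mass.
I_cm = mL²/12 = 4.79 × 1.03²/12 = 0.4235 kg·m²; I = I_cm + md² = 0.4235 + 4.79 × 0.2220² = 0.6595 kg·m².
T = 2π√(0.6595/(4.79 × 9.78 × 0.2220)) = 1.58 s.

1.58 s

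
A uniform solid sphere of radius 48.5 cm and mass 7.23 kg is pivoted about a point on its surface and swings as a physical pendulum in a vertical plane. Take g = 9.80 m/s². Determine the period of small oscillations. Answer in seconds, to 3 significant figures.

1.65 s

I_cm = (2/5)mr² = 0.6803 kg·m². The pivot is at distance d = 0.485 m from the centre of mass.
By the parallel-axis theorem, I = I_cm + md² = 0.6803 + 1.701 = 2.381 kg·m².
T = 2π√(I/(mgd)) = 2π√(2.381/(7.23 × 9.80 × 0.485)) = 1.65 s.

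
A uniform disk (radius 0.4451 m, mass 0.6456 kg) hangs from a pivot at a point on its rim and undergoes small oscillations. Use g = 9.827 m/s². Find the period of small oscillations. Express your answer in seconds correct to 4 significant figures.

1.638 s

I_cm = ½mr² = 0.063951 kg·m². The pivot is at distance d = 0.4451 m from the centre of mass.
By the parallel-axis theorem, I = I_cm + md² = 0.063951 + 0.12790 = 0.19185 kg·m².
T = 2π√(I/(mgd)) = 2π√(0.19185/(0.6456 × 9.827 × 0.4451)) = 1.638 s.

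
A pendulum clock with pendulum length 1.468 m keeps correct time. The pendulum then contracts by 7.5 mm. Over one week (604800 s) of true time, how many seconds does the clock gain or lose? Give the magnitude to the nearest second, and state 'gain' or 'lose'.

gain 1551 s

T ∝ √L, so T'/T = √(1.46050/1.468) = 0.997442.
In 604800 s of true time the clock registers 604800/0.997442 = 606350.9 s, so it gains 1551 s.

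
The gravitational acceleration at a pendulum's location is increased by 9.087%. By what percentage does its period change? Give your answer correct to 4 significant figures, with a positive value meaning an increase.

-4.256%

T ∝ 1/√g, so T'/T = 1/√(1.0909) = 0.95744.
Percentage change in T = (0.95744 − 1) × 100% = -4.256%.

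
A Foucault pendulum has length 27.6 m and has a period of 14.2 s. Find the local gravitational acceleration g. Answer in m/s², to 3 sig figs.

5.40 m/s²

From T = 2π√(L/g), g = 4π²L/T² = 4π² × 27.6/14.20² = 5.40 m/s².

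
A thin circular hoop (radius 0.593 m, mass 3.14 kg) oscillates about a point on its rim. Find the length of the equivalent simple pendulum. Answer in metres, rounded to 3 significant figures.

The equivalent simple-pendulum length is L_eq = I/(md), where I is about the pivot and d = 0.5930 m.
I_cm = mR² = 1.104 kg·m², so I = I_cm + md² = 1.104 + 1.104 = 2.208 kg·m².
L_eq = 2.208/(3.14 × 0.5930) = 1.19 m.

1.19 m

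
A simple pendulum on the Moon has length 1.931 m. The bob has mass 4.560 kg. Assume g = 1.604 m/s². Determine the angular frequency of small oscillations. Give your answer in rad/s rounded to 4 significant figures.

0.9114 rad/s

ω = √(g/L) = √(1.604/1.931) = 0.9114 rad/s.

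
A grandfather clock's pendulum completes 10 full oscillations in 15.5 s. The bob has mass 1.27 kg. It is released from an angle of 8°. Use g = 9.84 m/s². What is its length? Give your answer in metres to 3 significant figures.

0.599 m

T = 15.5/10 = 1.550 s.
From T = 2π√(L/g), L = gT²/(4π²) = 9.84 × 1.550²/(4π²) = 0.599 m.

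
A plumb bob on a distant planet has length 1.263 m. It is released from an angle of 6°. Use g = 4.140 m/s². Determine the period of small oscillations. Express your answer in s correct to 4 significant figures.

3.470 s

T = 2π√(L/g) = 2π√(1.263/4.140) = 2π × 0.55233 = 3.470 s.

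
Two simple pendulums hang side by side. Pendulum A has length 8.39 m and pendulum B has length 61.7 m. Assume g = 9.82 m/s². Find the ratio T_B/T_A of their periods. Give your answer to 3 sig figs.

T ∝ √L, so T_B/T_A = √(L_B/L_A) = √(61.7/8.39) = 2.71.

2.71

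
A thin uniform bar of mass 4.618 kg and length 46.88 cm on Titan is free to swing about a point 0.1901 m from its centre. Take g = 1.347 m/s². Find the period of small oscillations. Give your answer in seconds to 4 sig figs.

2.897 s

For a physical pendulum T = 2π√(I/(mgd)), with d = 0.19010 m from pivot to centre of mass.
I_cm = mL²/12 = 4.618 × 0.4688²/12 = 0.084576 kg·m²; I = I_cm + md² = 0.084576 + 4.618 × 0.19010² = 0.25146 kg·m².
T = 2π√(0.25146/(4.618 × 1.347 × 0.19010)) = 2.897 s.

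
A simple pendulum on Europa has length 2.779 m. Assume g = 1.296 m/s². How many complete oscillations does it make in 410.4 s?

44

T = 2π√(L/g) = 2π√(2.779/1.296) = 9.2007 s.
Number of complete oscillations = ⌊410.4/9.2007⌋ = ⌊44.605⌋ = 44.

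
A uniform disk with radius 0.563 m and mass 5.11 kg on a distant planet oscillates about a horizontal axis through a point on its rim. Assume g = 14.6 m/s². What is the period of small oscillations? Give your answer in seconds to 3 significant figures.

1.51 s

I_cm = ½mr² = 0.8099 kg·m². The pivot is at distance d = 0.563 m from the centre of mass.
By the parallel-axis theorem, I = I_cm + md² = 0.8099 + 1.620 = 2.430 kg·m².
T = 2π√(I/(mgd)) = 2π√(2.430/(5.11 × 14.6 × 0.563)) = 1.51 s.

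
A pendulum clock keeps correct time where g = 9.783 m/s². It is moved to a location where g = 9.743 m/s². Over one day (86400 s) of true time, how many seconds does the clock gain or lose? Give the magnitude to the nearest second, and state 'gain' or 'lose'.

lose 177 s

The clock's period scales as T ∝ 1/√g, so T'/T = √(9.783/9.743) = 1.00205.
In 86400 s of true time the clock registers 86400/1.00205 = 86223.2 s, so it loses 177 s.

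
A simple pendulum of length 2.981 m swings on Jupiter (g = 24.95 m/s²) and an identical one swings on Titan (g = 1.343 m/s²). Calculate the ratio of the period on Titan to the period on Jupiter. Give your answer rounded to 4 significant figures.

T ∝ 1/√g, so T₂/T₁ = √(g₁/g₂) = √(24.95/1.343) = 4.310.

4.310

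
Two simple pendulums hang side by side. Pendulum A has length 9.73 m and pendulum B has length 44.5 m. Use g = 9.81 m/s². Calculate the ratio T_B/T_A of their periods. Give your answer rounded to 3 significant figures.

T ∝ √L, so T_B/T_A = √(L_B/L_A) = √(44.5/9.73) = 2.14.

2.14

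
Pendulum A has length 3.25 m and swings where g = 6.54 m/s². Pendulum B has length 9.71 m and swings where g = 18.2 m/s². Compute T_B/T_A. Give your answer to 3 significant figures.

T = 2π√(L/g), so T_B/T_A = √((L_B/g_B)/(L_A/g_A)) = √((9.71/18.2)/(3.25/6.54)) = 1.04.

1.04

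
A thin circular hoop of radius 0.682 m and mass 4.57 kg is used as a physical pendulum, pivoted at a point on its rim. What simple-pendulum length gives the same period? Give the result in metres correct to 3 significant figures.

The equivalent simple-pendulum length is L_eq = I/(md), where I is about the pivot and d = 0.6820 m.
I_cm = mR² = 2.126 kg·m², so I = I_cm + md² = 2.126 + 2.126 = 4.251 kg·m².
L_eq = 4.251/(4.57 × 0.6820) = 1.36 m.

1.36 m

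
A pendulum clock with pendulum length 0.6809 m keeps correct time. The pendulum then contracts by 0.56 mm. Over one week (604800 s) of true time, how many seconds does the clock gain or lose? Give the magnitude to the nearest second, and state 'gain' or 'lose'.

T ∝ √L, so T'/T = √(0.68034/0.6809) = 0.999589.
In 604800 s of true time the clock registers 604800/0.999589 = 605048.9 s, so it gains 249 s.

gain 249 s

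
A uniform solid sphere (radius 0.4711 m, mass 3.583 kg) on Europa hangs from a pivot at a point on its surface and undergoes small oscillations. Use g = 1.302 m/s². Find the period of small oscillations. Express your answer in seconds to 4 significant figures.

I_cm = (2/5)mr² = 0.31808 kg·m². The pivot is at distance d = 0.4711 m from the centre of mass.
By the parallel-axis theorem, I = I_cm + md² = 0.31808 + 0.79519 = 1.1133 kg·m².
T = 2π√(I/(mgd)) = 2π√(1.1133/(3.583 × 1.302 × 0.4711)) = 4.472 s.

4.472 s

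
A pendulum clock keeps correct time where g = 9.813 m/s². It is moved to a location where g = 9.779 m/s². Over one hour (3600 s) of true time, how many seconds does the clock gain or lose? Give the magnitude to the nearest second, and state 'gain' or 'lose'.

lose 6 s

The clock's period scales as T ∝ 1/√g, so T'/T = √(9.813/9.779) = 1.00174.
In 3600 s of true time the clock registers 3600/1.00174 = 3593.8 s, so it loses 6 s.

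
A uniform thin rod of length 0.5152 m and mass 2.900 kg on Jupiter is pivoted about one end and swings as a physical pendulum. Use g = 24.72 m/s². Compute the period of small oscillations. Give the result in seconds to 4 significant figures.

0.7406 s

For a physical pendulum T = 2π√(I/(mgd)), with d = 0.25760 m from pivot to centre of mass.
I_cm = mL²/12 = 2.900 × 0.5152²/12 = 0.064146 kg·m²; I = I_cm + md² = 0.064146 + 2.900 × 0.25760² = 0.25658 kg·m².
T = 2π√(0.25658/(2.900 × 24.72 × 0.25760)) = 0.7406 s.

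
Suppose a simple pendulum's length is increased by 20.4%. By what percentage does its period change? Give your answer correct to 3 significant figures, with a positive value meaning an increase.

T ∝ √L, so T'/T = √(1.204) = 1.097.
Percentage change in T = (1.097 − 1) × 100% = 9.73%.

9.73%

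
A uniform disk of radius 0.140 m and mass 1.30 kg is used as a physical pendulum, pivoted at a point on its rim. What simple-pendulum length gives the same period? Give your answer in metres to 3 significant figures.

0.210 m

The equivalent simple-pendulum length is L_eq = I/(md), where I is about the pivot and d = 0.1400 m.
I_cm = ½mR² = 0.01274 kg·m², so I = I_cm + md² = 0.01274 + 0.02548 = 0.03822 kg·m².
L_eq = 0.03822/(1.30 × 0.1400) = 0.210 m.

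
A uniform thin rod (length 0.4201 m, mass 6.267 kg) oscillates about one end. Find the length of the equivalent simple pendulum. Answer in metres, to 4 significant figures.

The equivalent simple-pendulum length is L_eq = I/(md), where I is about the pivot and d = 0.21005 m.
I_cm = (1/12)mL² = 0.092169 kg·m², so I = I_cm + md² = 0.092169 + 0.27651 = 0.36868 kg·m².
L_eq = 0.36868/(6.267 × 0.21005) = 0.2801 m.

0.2801 m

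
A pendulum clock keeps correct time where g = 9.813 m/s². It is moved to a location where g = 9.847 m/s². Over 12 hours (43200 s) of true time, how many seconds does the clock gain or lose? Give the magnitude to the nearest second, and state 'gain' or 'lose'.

gain 75 s

The clock's period scales as T ∝ 1/√g, so T'/T = √(9.813/9.847) = 0.998272.
In 43200 s of true time the clock registers 43200/0.998272 = 43274.8 s, so it gains 75 s.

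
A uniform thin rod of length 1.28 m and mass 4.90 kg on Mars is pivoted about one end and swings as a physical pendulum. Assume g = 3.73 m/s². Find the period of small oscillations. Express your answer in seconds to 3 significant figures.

3.01 s

For a physical pendulum T = 2π√(I/(mgd)), with d = 0.6400 m from pivot to centre of mass.
I_cm = mL²/12 = 4.90 × 1.28²/12 = 0.6690 kg·m²; I = I_cm + md² = 0.6690 + 4.90 × 0.6400² = 2.676 kg·m².
T = 2π√(2.676/(4.90 × 3.73 × 0.6400)) = 3.01 s.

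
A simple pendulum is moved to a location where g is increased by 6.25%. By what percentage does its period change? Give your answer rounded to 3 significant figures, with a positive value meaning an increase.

-2.99%

T ∝ 1/√g, so T'/T = 1/√(1.062) = 0.9701.
Percentage change in T = (0.9701 − 1) × 100% = -2.99%.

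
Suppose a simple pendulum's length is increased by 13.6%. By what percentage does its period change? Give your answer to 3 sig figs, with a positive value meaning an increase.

6.58%

T ∝ √L, so T'/T = √(1.136) = 1.066.
Percentage change in T = (1.066 − 1) × 100% = 6.58%.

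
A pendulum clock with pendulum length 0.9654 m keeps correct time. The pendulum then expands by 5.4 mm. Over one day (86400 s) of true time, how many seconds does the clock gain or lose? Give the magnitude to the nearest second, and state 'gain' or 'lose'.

lose 241 s

T ∝ √L, so T'/T = √(0.97080/0.9654) = 1.00279.
In 86400 s of true time the clock registers 86400/1.00279 = 86159.4 s, so it loses 241 s.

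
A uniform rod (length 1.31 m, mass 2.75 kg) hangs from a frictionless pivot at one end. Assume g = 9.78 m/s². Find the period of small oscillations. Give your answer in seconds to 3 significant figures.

1.88 s

For a physical pendulum T = 2π√(I/(mgd)), with d = 0.6550 m from pivot to centre of mass.
I_cm = mL²/12 = 2.75 × 1.31²/12 = 0.3933 kg·m²; I = I_cm + md² = 0.3933 + 2.75 × 0.6550² = 1.573 kg·m².
T = 2π√(1.573/(2.75 × 9.78 × 0.6550)) = 1.88 s.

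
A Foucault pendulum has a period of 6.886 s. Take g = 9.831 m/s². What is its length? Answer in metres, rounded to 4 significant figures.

From T = 2π√(L/g), L = gT²/(4π²) = 9.831 × 6.8860²/(4π²) = 11.81 m.

11.81 m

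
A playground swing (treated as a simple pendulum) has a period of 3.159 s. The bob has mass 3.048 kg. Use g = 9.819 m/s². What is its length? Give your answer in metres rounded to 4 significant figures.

2.482 m

From T = 2π√(L/g), L = gT²/(4π²) = 9.819 × 3.1590²/(4π²) = 2.482 m.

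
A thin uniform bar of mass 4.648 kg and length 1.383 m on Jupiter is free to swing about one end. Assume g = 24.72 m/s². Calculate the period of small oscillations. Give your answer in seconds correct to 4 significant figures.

1.213 s

For a physical pendulum T = 2π√(I/(mgd)), with d = 0.69150 m from pivot to centre of mass.
I_cm = mL²/12 = 4.648 × 1.383²/12 = 0.74085 kg·m²; I = I_cm + md² = 0.74085 + 4.648 × 0.69150² = 2.9634 kg·m².
T = 2π√(2.9634/(4.648 × 24.72 × 0.69150)) = 1.213 s.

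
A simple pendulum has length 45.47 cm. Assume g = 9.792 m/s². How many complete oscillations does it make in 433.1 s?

319

T = 2π√(L/g) = 2π√(0.4547/9.792) = 1.3540 s.
Number of complete oscillations = ⌊433.1/1.3540⌋ = ⌊319.88⌋ = 319.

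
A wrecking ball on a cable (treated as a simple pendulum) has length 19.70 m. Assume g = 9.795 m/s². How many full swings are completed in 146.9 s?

T = 2π√(L/g) = 2π√(19.70/9.795) = 8.9107 s.
Number of complete oscillations = ⌊146.9/8.9107⌋ = ⌊16.486⌋ = 16.

16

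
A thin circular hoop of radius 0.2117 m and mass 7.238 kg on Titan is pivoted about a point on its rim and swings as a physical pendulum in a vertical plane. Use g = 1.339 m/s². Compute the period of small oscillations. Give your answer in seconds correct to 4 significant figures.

3.533 s

I_cm = mr² = 0.32438 kg·m². The pivot is at distance d = 0.2117 m from the centre of mass.
By the parallel-axis theorem, I = I_cm + md² = 0.32438 + 0.32438 = 0.64877 kg·m².
T = 2π√(I/(mgd)) = 2π√(0.64877/(7.238 × 1.339 × 0.2117)) = 3.533 s.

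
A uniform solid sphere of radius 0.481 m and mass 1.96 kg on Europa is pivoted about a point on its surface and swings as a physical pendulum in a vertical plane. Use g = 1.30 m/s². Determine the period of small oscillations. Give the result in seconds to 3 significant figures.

I_cm = (2/5)mr² = 0.1814 kg·m². The pivot is at distance d = 0.481 m from the centre of mass.
By the parallel-axis theorem, I = I_cm + md² = 0.1814 + 0.4535 = 0.6349 kg·m².
T = 2π√(I/(mgd)) = 2π√(0.6349/(1.96 × 1.30 × 0.481)) = 4.52 s.

4.52 s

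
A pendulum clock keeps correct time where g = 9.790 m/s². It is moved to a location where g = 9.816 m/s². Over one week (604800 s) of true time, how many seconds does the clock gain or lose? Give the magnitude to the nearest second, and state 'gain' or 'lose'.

The clock's period scales as T ∝ 1/√g, so T'/T = √(9.790/9.816) = 0.998675.
In 604800 s of true time the clock registers 604800/0.998675 = 605602.6 s, so it gains 803 s.

gain 803 s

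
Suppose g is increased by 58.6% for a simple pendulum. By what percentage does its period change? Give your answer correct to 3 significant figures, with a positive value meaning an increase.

-20.6%

T ∝ 1/√g, so T'/T = 1/√(1.586) = 0.7941.
Percentage change in T = (0.7941 − 1) × 100% = -20.6%.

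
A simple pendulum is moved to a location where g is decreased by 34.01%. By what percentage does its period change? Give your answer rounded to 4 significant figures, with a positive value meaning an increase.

23.10%

T ∝ 1/√g, so T'/T = 1/√(0.65990) = 1.2310.
Percentage change in T = (1.2310 − 1) × 100% = 23.10%.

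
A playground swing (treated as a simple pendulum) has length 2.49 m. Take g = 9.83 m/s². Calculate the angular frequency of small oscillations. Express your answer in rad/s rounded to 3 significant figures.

ω = √(g/L) = √(9.83/2.49) = 1.99 rad/s.

1.99 rad/s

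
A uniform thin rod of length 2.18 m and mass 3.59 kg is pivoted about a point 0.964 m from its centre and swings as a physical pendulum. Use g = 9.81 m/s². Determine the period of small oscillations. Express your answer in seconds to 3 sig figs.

2.35 s

For a physical pendulum T = 2π√(I/(mgd)), with d = 0.9640 m from pivot to centre of mass.
I_cm = mL²/12 = 3.59 × 2.18²/12 = 1.422 kg·m²; I = I_cm + md² = 1.422 + 3.59 × 0.9640² = 4.758 kg·m².
T = 2π√(4.758/(3.59 × 9.81 × 0.9640)) = 2.35 s.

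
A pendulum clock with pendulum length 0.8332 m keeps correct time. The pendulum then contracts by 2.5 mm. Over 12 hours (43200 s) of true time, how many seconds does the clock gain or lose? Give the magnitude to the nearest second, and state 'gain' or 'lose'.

T ∝ √L, so T'/T = √(0.83070/0.8332) = 0.998499.
In 43200 s of true time the clock registers 43200/0.998499 = 43265.0 s, so it gains 65 s.

gain 65 s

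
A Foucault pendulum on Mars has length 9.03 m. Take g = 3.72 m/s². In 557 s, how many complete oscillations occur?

T = 2π√(L/g) = 2π√(9.03/3.72) = 9.789 s.
Number of complete oscillations = ⌊557/9.789⌋ = ⌊56.90⌋ = 56.

56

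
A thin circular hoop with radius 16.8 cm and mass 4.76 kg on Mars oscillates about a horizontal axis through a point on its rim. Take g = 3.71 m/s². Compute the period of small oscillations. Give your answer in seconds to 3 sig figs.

I_cm = mr² = 0.1343 kg·m². The pivot is at distance d = 0.168 m from the centre of mass.
By the parallel-axis theorem, I = I_cm + md² = 0.1343 + 0.1343 = 0.2687 kg·m².
T = 2π√(I/(mgd)) = 2π√(0.2687/(4.76 × 3.71 × 0.168)) = 1.89 s.

1.89 s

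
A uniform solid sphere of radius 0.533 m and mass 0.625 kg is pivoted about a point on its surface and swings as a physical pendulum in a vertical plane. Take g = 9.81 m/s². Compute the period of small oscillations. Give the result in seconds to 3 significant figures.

I_cm = (2/5)mr² = 0.07102 kg·m². The pivot is at distance d = 0.533 m from the centre of mass.
By the parallel-axis theorem, I = I_cm + md² = 0.07102 + 0.1776 = 0.2486 kg·m².
T = 2π√(I/(mgd)) = 2π√(0.2486/(0.625 × 9.81 × 0.533)) = 1.73 s.

1.73 s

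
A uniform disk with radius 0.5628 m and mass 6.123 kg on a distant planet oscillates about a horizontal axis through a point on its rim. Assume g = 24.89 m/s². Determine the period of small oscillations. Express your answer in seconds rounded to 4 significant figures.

1.157 s

I_cm = ½mr² = 0.96971 kg·m². The pivot is at distance d = 0.5628 m from the centre of mass.
By the parallel-axis theorem, I = I_cm + md² = 0.96971 + 1.9394 = 2.9091 kg·m².
T = 2π√(I/(mgd)) = 2π√(2.9091/(6.123 × 24.89 × 0.5628)) = 1.157 s.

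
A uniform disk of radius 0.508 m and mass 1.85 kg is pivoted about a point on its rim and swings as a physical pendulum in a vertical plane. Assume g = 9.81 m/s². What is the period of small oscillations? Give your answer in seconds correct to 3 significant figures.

I_cm = ½mr² = 0.2387 kg·m². The pivot is at distance d = 0.508 m from the centre of mass.
By the parallel-axis theorem, I = I_cm + md² = 0.2387 + 0.4774 = 0.7161 kg·m².
T = 2π√(I/(mgd)) = 2π√(0.7161/(1.85 × 9.81 × 0.508)) = 1.75 s.

1.75 s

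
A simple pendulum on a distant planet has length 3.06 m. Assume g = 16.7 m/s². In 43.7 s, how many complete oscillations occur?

16

T = 2π√(L/g) = 2π√(3.06/16.7) = 2.690 s.
Number of complete oscillations = ⌊43.7/2.690⌋ = ⌊16.25⌋ = 16.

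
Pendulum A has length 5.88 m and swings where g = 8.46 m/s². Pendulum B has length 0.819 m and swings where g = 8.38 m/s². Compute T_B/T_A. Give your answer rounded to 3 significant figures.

T = 2π√(L/g), so T_B/T_A = √((L_B/g_B)/(L_A/g_A)) = √((0.819/8.38)/(5.88/8.46)) = 0.375.

0.375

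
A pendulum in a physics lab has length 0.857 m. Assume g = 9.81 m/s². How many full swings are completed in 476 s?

T = 2π√(L/g) = 2π√(0.857/9.81) = 1.857 s.
Number of complete oscillations = ⌊476/1.857⌋ = ⌊256.3⌋ = 256.

256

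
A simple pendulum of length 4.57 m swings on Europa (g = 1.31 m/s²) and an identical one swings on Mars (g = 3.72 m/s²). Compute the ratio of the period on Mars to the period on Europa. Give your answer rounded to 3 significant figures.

T ∝ 1/√g, so T₂/T₁ = √(g₁/g₂) = √(1.31/3.72) = 0.593.

0.593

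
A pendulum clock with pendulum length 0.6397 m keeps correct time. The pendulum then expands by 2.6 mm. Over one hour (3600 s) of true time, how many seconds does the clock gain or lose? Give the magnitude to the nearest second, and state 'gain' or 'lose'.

lose 7 s

T ∝ √L, so T'/T = √(0.64230/0.6397) = 1.00203.
In 3600 s of true time the clock registers 3600/1.00203 = 3592.7 s, so it loses 7 s.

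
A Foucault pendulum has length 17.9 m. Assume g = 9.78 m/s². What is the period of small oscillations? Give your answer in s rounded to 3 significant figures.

T = 2π√(L/g) = 2π√(17.9/9.78) = 2π × 1.353 = 8.50 s.

8.50 s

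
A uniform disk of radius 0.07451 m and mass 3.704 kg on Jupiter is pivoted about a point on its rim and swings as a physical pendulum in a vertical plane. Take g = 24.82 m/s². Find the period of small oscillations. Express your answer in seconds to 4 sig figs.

0.4216 s

I_cm = ½mr² = 0.010282 kg·m². The pivot is at distance d = 0.07451 m from the centre of mass.
By the parallel-axis theorem, I = I_cm + md² = 0.010282 + 0.020564 = 0.030845 kg·m².
T = 2π√(I/(mgd)) = 2π√(0.030845/(3.704 × 24.82 × 0.07451)) = 0.4216 s.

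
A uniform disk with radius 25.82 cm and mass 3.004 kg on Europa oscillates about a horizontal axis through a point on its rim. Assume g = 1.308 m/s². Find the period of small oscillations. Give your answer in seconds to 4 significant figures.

3.419 s

I_cm = ½mr² = 0.10013 kg·m². The pivot is at distance d = 0.2582 m from the centre of mass.
By the parallel-axis theorem, I = I_cm + md² = 0.10013 + 0.20027 = 0.30040 kg·m².
T = 2π√(I/(mgd)) = 2π√(0.30040/(3.004 × 1.308 × 0.2582)) = 3.419 s.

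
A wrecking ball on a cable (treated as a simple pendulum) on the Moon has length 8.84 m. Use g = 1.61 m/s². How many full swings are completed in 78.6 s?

5

T = 2π√(L/g) = 2π√(8.84/1.61) = 14.72 s.
Number of complete oscillations = ⌊78.6/14.72⌋ = ⌊5.339⌋ = 5.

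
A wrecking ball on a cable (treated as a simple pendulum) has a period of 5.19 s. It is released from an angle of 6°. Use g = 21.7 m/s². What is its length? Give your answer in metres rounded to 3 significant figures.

14.8 m

From T = 2π√(L/g), L = gT²/(4π²) = 21.7 × 5.190²/(4π²) = 14.8 m.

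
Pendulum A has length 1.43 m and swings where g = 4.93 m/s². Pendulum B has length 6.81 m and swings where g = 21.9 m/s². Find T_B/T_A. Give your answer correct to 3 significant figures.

T = 2π√(L/g), so T_B/T_A = √((L_B/g_B)/(L_A/g_A)) = √((6.81/21.9)/(1.43/4.93)) = 1.04.

1.04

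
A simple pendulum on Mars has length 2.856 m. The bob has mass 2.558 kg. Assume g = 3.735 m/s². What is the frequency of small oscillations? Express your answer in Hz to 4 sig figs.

0.1820 Hz

T = 2π√(L/g) = 2π√(2.856/3.735) = 5.4943 s, so f = 1/T = 0.1820 Hz.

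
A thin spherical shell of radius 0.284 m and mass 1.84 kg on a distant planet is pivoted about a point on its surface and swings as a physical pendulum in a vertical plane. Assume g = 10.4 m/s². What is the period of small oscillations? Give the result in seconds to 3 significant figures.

1.34 s

I_cm = (2/3)mr² = 0.09894 kg·m². The pivot is at distance d = 0.284 m from the centre of mass.
By the parallel-axis theorem, I = I_cm + md² = 0.09894 + 0.1484 = 0.2473 kg·m².
T = 2π√(I/(mgd)) = 2π√(0.2473/(1.84 × 10.4 × 0.284)) = 1.34 s.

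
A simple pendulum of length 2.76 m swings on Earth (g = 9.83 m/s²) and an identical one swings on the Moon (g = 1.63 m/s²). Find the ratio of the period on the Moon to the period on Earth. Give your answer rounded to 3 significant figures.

T ∝ 1/√g, so T₂/T₁ = √(g₁/g₂) = √(9.83/1.63) = 2.46.

2.46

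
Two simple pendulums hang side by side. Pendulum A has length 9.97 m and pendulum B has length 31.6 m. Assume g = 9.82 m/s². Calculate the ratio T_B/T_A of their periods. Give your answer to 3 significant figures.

1.78

T ∝ √L, so T_B/T_A = √(L_B/L_A) = √(31.6/9.97) = 1.78.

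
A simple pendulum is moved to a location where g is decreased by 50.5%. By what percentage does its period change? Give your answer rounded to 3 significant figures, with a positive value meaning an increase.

42.1%

T ∝ 1/√g, so T'/T = 1/√(0.4950) = 1.421.
Percentage change in T = (1.421 − 1) × 100% = 42.1%.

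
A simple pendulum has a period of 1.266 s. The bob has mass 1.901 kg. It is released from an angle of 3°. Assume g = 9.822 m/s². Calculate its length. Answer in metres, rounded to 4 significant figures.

0.3988 m

From T = 2π√(L/g), L = gT²/(4π²) = 9.822 × 1.2660²/(4π²) = 0.3988 m.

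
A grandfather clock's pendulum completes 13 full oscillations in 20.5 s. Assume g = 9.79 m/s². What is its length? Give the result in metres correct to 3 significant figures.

0.617 m

T = 20.5/13 = 1.577 s.
From T = 2π√(L/g), L = gT²/(4π²) = 9.79 × 1.577²/(4π²) = 0.617 m.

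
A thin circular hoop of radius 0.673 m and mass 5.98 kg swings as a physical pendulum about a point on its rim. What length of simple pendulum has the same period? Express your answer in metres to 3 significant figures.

1.35 m

The equivalent simple-pendulum length is L_eq = I/(md), where I is about the pivot and d = 0.6730 m.
I_cm = mR² = 2.709 kg·m², so I = I_cm + md² = 2.709 + 2.709 = 5.417 kg·m².
L_eq = 5.417/(5.98 × 0.6730) = 1.35 m.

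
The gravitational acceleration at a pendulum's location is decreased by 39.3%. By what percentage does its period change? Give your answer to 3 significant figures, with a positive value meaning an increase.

28.4%

T ∝ 1/√g, so T'/T = 1/√(0.6070) = 1.284.
Percentage change in T = (1.284 − 1) × 100% = 28.4%.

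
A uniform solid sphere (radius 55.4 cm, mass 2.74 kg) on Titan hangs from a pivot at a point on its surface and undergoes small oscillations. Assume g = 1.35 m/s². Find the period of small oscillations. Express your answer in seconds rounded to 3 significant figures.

4.76 s

I_cm = (2/5)mr² = 0.3364 kg·m². The pivot is at distance d = 0.554 m from the centre of mass.
By the parallel-axis theorem, I = I_cm + md² = 0.3364 + 0.8409 = 1.177 kg·m².
T = 2π√(I/(mgd)) = 2π√(1.177/(2.74 × 1.35 × 0.554)) = 4.76 s.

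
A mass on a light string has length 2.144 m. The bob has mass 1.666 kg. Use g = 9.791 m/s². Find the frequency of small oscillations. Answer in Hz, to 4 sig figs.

0.3401 Hz

T = 2π√(L/g) = 2π√(2.144/9.791) = 2.9402 s, so f = 1/T = 0.3401 Hz.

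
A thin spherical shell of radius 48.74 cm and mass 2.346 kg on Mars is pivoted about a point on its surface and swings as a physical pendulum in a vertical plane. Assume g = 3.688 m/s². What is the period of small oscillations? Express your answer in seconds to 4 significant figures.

2.949 s

I_cm = (2/3)mr² = 0.37154 kg·m². The pivot is at distance d = 0.4874 m from the centre of mass.
By the parallel-axis theorem, I = I_cm + md² = 0.37154 + 0.55731 = 0.92885 kg·m².
T = 2π√(I/(mgd)) = 2π√(0.92885/(2.346 × 3.688 × 0.4874)) = 2.949 s.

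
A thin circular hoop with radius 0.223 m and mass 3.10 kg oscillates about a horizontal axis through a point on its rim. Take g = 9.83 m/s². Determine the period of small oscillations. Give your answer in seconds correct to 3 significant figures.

I_cm = mr² = 0.1542 kg·m². The pivot is at distance d = 0.223 m from the centre of mass.
By the parallel-axis theorem, I = I_cm + md² = 0.1542 + 0.1542 = 0.3083 kg·m².
T = 2π√(I/(mgd)) = 2π√(0.3083/(3.10 × 9.83 × 0.223)) = 1.34 s.

1.34 s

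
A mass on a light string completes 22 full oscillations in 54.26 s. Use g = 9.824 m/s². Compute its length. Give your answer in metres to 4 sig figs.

1.514 m

T = 54.26/22 = 2.4664 s.
From T = 2π√(L/g), L = gT²/(4π²) = 9.824 × 2.4664²/(4π²) = 1.514 m.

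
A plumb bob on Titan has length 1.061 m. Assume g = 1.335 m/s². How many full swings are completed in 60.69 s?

10

T = 2π√(L/g) = 2π√(1.061/1.335) = 5.6014 s.
Number of complete oscillations = ⌊60.69/5.6014⌋ = ⌊10.835⌋ = 10.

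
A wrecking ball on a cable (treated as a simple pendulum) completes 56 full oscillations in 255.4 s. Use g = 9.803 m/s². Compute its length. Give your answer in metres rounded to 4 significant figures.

5.165 m

T = 255.4/56 = 4.5607 s.
From T = 2π√(L/g), L = gT²/(4π²) = 9.803 × 4.5607²/(4π²) = 5.165 m.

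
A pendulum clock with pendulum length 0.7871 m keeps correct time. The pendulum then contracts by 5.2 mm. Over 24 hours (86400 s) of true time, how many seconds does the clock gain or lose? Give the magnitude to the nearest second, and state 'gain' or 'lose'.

gain 287 s

T ∝ √L, so T'/T = √(0.78190/0.7871) = 0.996691.
In 86400 s of true time the clock registers 86400/0.996691 = 86686.8 s, so it gains 287 s.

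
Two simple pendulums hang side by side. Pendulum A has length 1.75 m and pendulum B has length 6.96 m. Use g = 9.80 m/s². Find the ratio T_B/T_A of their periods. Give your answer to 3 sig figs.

T ∝ √L, so T_B/T_A = √(L_B/L_A) = √(6.96/1.75) = 1.99.

1.99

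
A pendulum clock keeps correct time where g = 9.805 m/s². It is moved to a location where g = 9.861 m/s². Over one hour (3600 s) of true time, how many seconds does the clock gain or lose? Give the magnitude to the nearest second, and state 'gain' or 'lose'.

The clock's period scales as T ∝ 1/√g, so T'/T = √(9.805/9.861) = 0.997156.
In 3600 s of true time the clock registers 3600/0.997156 = 3610.3 s, so it gains 10 s.

gain 10 s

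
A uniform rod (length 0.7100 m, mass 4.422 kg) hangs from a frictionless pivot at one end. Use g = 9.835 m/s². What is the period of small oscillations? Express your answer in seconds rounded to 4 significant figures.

For a physical pendulum T = 2π√(I/(mgd)), with d = 0.35500 m from pivot to centre of mass.
I_cm = mL²/12 = 4.422 × 0.7100²/12 = 0.18576 kg·m²; I = I_cm + md² = 0.18576 + 4.422 × 0.35500² = 0.74304 kg·m².
T = 2π√(0.74304/(4.422 × 9.835 × 0.35500)) = 1.378 s.

1.378 s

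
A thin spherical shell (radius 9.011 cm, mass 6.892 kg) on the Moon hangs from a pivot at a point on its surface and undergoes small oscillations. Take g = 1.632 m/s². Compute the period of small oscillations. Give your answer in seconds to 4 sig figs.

I_cm = (2/3)mr² = 0.037308 kg·m². The pivot is at distance d = 0.09011 m from the centre of mass.
By the parallel-axis theorem, I = I_cm + md² = 0.037308 + 0.055962 = 0.093270 kg·m².
T = 2π√(I/(mgd)) = 2π√(0.093270/(6.892 × 1.632 × 0.09011)) = 1.906 s.

1.906 s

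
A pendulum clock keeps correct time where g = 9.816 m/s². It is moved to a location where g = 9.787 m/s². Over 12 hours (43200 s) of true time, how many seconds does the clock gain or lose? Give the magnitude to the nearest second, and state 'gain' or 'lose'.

lose 64 s

The clock's period scales as T ∝ 1/√g, so T'/T = √(9.816/9.787) = 1.00148.
In 43200 s of true time the clock registers 43200/1.00148 = 43136.1 s, so it loses 64 s.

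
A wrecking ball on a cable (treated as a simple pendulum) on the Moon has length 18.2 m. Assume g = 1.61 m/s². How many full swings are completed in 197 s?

T = 2π√(L/g) = 2π√(18.2/1.61) = 21.13 s.
Number of complete oscillations = ⌊197/21.13⌋ = ⌊9.325⌋ = 9.

9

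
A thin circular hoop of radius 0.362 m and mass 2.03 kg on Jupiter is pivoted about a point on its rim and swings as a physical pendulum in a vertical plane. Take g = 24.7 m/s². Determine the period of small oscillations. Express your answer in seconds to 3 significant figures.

1.08 s

I_cm = mr² = 0.2660 kg·m². The pivot is at distance d = 0.362 m from the centre of mass.
By the parallel-axis theorem, I = I_cm + md² = 0.2660 + 0.2660 = 0.5320 kg·m².
T = 2π√(I/(mgd)) = 2π√(0.5320/(2.03 × 24.7 × 0.362)) = 1.08 s.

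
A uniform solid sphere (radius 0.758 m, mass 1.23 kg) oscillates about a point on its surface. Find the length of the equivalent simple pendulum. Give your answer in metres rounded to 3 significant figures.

1.06 m

The equivalent simple-pendulum length is L_eq = I/(md), where I is about the pivot and d = 0.7580 m.
I_cm = (2/5)mR² = 0.2827 kg·m², so I = I_cm + md² = 0.2827 + 0.7067 = 0.9894 kg·m².
L_eq = 0.9894/(1.23 × 0.7580) = 1.06 m.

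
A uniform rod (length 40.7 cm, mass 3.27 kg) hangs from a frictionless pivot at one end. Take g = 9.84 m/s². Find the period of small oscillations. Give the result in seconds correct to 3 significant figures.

1.04 s

For a physical pendulum T = 2π√(I/(mgd)), with d = 0.2035 m from pivot to centre of mass.
I_cm = mL²/12 = 3.27 × 0.407²/12 = 0.04514 kg·m²; I = I_cm + md² = 0.04514 + 3.27 × 0.2035² = 0.1806 kg·m².
T = 2π√(0.1806/(3.27 × 9.84 × 0.2035)) = 1.04 s.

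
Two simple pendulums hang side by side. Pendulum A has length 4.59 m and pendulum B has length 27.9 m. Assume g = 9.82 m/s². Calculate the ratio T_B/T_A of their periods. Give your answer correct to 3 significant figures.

T ∝ √L, so T_B/T_A = √(L_B/L_A) = √(27.9/4.59) = 2.47.

2.47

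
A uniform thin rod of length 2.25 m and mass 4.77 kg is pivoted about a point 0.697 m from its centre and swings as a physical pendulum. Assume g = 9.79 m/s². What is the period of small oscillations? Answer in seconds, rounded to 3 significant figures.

For a physical pendulum T = 2π√(I/(mgd)), with d = 0.6970 m from pivot to centre of mass.
I_cm = mL²/12 = 4.77 × 2.25²/12 = 2.012 kg·m²; I = I_cm + md² = 2.012 + 4.77 × 0.6970² = 4.330 kg·m².
T = 2π√(4.330/(4.77 × 9.79 × 0.6970)) = 2.29 s.

2.29 s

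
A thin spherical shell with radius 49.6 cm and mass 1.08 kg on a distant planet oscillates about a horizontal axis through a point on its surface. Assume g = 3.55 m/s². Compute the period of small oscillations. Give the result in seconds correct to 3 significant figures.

3.03 s

I_cm = (2/3)mr² = 0.1771 kg·m². The pivot is at distance d = 0.496 m from the centre of mass.
By the parallel-axis theorem, I = I_cm + md² = 0.1771 + 0.2657 = 0.4428 kg·m².
T = 2π√(I/(mgd)) = 2π√(0.4428/(1.08 × 3.55 × 0.496)) = 3.03 s.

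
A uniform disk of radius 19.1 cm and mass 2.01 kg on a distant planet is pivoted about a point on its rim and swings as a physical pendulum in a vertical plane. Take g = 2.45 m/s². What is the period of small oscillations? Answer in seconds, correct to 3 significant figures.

2.15 s

I_cm = ½mr² = 0.03666 kg·m². The pivot is at distance d = 0.191 m from the centre of mass.
By the parallel-axis theorem, I = I_cm + md² = 0.03666 + 0.07333 = 0.1100 kg·m².
T = 2π√(I/(mgd)) = 2π√(0.1100/(2.01 × 2.45 × 0.191)) = 2.15 s.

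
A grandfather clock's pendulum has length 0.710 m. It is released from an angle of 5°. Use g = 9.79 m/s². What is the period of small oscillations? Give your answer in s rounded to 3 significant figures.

T = 2π√(L/g) = 2π√(0.710/9.79) = 2π × 0.2693 = 1.69 s.

1.69 s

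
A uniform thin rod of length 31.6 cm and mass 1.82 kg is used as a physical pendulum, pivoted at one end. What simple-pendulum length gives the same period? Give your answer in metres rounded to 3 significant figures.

0.211 m

The equivalent simple-pendulum length is L_eq = I/(md), where I is about the pivot and d = 0.1580 m.
I_cm = (1/12)mL² = 0.01514 kg·m², so I = I_cm + md² = 0.01514 + 0.04543 = 0.06058 kg·m².
L_eq = 0.06058/(1.82 × 0.1580) = 0.211 m.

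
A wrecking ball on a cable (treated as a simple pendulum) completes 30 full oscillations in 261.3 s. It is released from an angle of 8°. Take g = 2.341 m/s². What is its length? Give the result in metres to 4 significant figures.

4.499 m

T = 261.3/30 = 8.7100 s.
From T = 2π√(L/g), L = gT²/(4π²) = 2.341 × 8.7100²/(4π²) = 4.499 m.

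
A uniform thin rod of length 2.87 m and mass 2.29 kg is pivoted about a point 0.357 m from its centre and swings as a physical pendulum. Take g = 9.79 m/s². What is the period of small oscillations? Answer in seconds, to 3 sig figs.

3.03 s

For a physical pendulum T = 2π√(I/(mgd)), with d = 0.3570 m from pivot to centre of mass.
I_cm = mL²/12 = 2.29 × 2.87²/12 = 1.572 kg·m²; I = I_cm + md² = 1.572 + 2.29 × 0.3570² = 1.864 kg·m².
T = 2π√(1.864/(2.29 × 9.79 × 0.3570)) = 3.03 s.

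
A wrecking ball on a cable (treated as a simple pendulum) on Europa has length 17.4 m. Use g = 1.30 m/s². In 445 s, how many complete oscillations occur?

T = 2π√(L/g) = 2π√(17.4/1.30) = 22.99 s.
Number of complete oscillations = ⌊445/22.99⌋ = ⌊19.36⌋ = 19.

19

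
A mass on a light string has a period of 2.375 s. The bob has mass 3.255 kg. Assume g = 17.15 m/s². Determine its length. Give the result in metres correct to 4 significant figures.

2.450 m

From T = 2π√(L/g), L = gT²/(4π²) = 17.15 × 2.3750²/(4π²) = 2.450 m.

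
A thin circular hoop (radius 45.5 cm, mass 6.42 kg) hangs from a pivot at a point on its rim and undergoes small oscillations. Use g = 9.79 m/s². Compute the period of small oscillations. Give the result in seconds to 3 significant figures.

I_cm = mr² = 1.329 kg·m². The pivot is at distance d = 0.455 m from the centre of mass.
By the parallel-axis theorem, I = I_cm + md² = 1.329 + 1.329 = 2.658 kg·m².
T = 2π√(I/(mgd)) = 2π√(2.658/(6.42 × 9.79 × 0.455)) = 1.92 s.

1.92 s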